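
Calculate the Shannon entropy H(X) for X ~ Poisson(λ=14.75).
2.7587 nats

We have X ~ Poisson(λ=14.75).

The Shannon entropy measures the uncertainty or information content of the distribution.

For a Poisson distribution with λ=14.75:
H(X) = 2.7587 nats

(In bits, this would be 3.9800 bits.)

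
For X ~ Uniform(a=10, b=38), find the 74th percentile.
30.7200

We have X ~ Uniform(a=10, b=38).

We want to find x such that P(X ≤ x) = 0.74.

This is the 74th percentile, which means 74% of values fall below this point.

Using the inverse CDF (quantile function):
x = F⁻¹(0.74) = 30.7200

Verification: P(X ≤ 30.7200) = 0.74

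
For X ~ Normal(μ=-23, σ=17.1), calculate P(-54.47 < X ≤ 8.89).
0.936045

We have X ~ Normal(μ=-23, σ=17.1).

To find P(-54.47 < X ≤ 8.89), we use:
P(-54.47 < X ≤ 8.89) = P(X ≤ 8.89) - P(X ≤ -54.47)
                 = F(8.89) - F(-54.47)
                 = 0.968903 - 0.032858
                 = 0.936045

So there's approximately a 93.6% chance that X falls in this range.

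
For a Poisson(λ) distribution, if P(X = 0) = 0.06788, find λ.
λ = 2.6900

For a Poisson(λ) distribution, the PMF at 0 is:
P(X = 0) = λ^0 e^(-λ) / 0! = e^(-λ)

Given P(X = 0) = 0.06788:
e^(-λ) = 0.06788
-λ = ln(0.06788)
λ = -ln(0.06788) = 2.6900

Verification: e^(-2.6900) = 0.06788 ✓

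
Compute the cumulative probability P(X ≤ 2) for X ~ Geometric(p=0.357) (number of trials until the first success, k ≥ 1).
0.586551

We have X ~ Geometric(p=0.357) (number of trials until the first success, k ≥ 1).

The CDF gives us P(X ≤ k).

Using the CDF:
P(X ≤ 2) = 0.586551

This means there's approximately a 58.7% chance that X is at most 2.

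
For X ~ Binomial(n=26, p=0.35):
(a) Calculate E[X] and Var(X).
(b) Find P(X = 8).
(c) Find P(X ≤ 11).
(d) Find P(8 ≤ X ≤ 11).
(a) E[X] = 9.1000, Var(X) = 5.9150
(b) P(X = 8) = 0.150918
(c) P(X ≤ 11) = 0.838386
(d) P(8 ≤ X ≤ 11) = 0.578744

We have X ~ Binomial(n=26, p=0.35).

(a) Moments:
E[X] = 9.1000
Var(X) = 5.9150
σ = √Var(X) = 2.4321

(b) Point probability using PMF:
P(X = 8) = 0.150918

(c) Cumulative probability using CDF:
P(X ≤ 11) = F(11) = 0.838386

(d) Range probability:
P(8 ≤ X ≤ 11) = P(X ≤ 11) - P(X ≤ 7)
                   = F(11) - F(7)
                   = 0.838386 - 0.259642
                   = 0.578744

This means approximately 57.9% of outcomes fall in the interval [8, 11].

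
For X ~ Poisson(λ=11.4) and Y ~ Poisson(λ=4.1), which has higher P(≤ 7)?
Y has higher probability (P(Y ≤ 7) = 0.9427 > P(X ≤ 7) = 0.1192)

Compute P(≤ 7) for each distribution:

X ~ Poisson(λ=11.4):
P(X ≤ 7) = 0.1192

Y ~ Poisson(λ=4.1):
P(Y ≤ 7) = 0.9427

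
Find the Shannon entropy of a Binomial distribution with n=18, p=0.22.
1.9716 nats

We have X ~ Binomial(n=18, p=0.22).

The Shannon entropy measures the uncertainty or information content of the distribution.

For a Binomial distribution with n=18, p=0.22:
H(X) = 1.9716 nats

(In bits, this would be 2.8444 bits.)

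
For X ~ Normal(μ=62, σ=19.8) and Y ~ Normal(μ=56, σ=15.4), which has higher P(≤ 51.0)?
Y has higher probability (P(Y ≤ 51.0) = 0.3727 > P(X ≤ 51.0) = 0.2893)

Compute P(≤ 51.0) for each distribution:

X ~ Normal(μ=62, σ=19.8):
P(X ≤ 51.0) = 0.2893

Y ~ Normal(μ=56, σ=15.4):
P(Y ≤ 51.0) = 0.3727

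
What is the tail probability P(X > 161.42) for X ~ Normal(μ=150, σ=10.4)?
0.136085

We have X ~ Normal(μ=150, σ=10.4).

P(X > 161.42) = 1 - P(X ≤ 161.42)
                = 1 - F(161.42)
                = 1 - 0.863915
                = 0.136085

So there's approximately a 13.6% chance that X exceeds 161.42.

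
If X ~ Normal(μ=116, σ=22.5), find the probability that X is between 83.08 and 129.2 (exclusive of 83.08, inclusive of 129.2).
0.649568

We have X ~ Normal(μ=116, σ=22.5).

To find P(83.08 < X ≤ 129.2), we use:
P(83.08 < X ≤ 129.2) = P(X ≤ 129.2) - P(X ≤ 83.08)
                 = F(129.2) - F(83.08)
                 = 0.721286 - 0.071718
                 = 0.649568

So there's approximately a 65.0% chance that X falls in this range.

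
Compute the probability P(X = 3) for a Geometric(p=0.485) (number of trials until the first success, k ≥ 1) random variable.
0.128634

We have X ~ Geometric(p=0.485) (number of trials until the first success, k ≥ 1).

For a Geometric distribution, the PMF gives us the probability of each outcome.

Using the PMF formula:
P(X = 3) = 0.128634

Rounded to 4 decimal places: 0.1286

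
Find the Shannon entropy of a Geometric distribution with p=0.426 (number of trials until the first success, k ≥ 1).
1.6013 nats

We have X ~ Geometric(p=0.426) (number of trials until the first success, k ≥ 1).

The Shannon entropy measures the uncertainty or information content of the distribution.

For a Geometric distribution with p=0.426 (number of trials until the first success, k ≥ 1):
H(X) = 1.6013 nats

(In bits, this would be 2.3102 bits.)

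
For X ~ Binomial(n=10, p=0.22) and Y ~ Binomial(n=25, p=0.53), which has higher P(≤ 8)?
X has higher probability (P(X ≤ 8) = 1.0000 > P(Y ≤ 8) = 0.0281)

Compute P(≤ 8) for each distribution:

X ~ Binomial(n=10, p=0.22):
P(X ≤ 8) = 1.0000

Y ~ Binomial(n=25, p=0.53):
P(Y ≤ 8) = 0.0281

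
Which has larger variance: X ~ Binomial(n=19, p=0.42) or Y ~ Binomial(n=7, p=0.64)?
X has larger variance (4.6284 > 1.6128)

Compute the variance for each distribution:

X ~ Binomial(n=19, p=0.42):
Var(X) = 4.6284

Y ~ Binomial(n=7, p=0.64):
Var(Y) = 1.6128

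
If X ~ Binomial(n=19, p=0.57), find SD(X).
2.1580

We have X ~ Binomial(n=19, p=0.57).

For a Binomial distribution with n=19, p=0.57:
σ = √Var(X) = 2.1580

The standard deviation is the square root of the variance.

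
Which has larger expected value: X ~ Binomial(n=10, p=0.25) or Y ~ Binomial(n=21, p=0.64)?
Y has larger mean (13.4400 > 2.5000)

Compute the expected value for each distribution:

X ~ Binomial(n=10, p=0.25):
E[X] = 2.5000

Y ~ Binomial(n=21, p=0.64):
E[Y] = 13.4400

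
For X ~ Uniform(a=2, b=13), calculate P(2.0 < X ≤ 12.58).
0.961818

We have X ~ Uniform(a=2, b=13).

To find P(2.0 < X ≤ 12.58), we use:
P(2.0 < X ≤ 12.58) = P(X ≤ 12.58) - P(X ≤ 2.0)
                 = F(12.58) - F(2.0)
                 = 0.961818 - 0.000000
                 = 0.961818

So there's approximately a 96.2% chance that X falls in this range.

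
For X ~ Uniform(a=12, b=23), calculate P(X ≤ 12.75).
0.068182

We have X ~ Uniform(a=12, b=23).

The CDF gives us P(X ≤ k).

Using the CDF:
P(X ≤ 12.75) = 0.068182

This means there's approximately a 6.8% chance that X is at most 12.75.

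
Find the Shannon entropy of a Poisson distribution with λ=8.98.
2.5065 nats

We have X ~ Poisson(λ=8.98).

The Shannon entropy measures the uncertainty or information content of the distribution.

For a Poisson distribution with λ=8.98:
H(X) = 2.5065 nats

(In bits, this would be 3.6162 bits.)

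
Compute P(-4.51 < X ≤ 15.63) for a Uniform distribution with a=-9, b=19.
0.719286

We have X ~ Uniform(a=-9, b=19).

To find P(-4.51 < X ≤ 15.63), we use:
P(-4.51 < X ≤ 15.63) = P(X ≤ 15.63) - P(X ≤ -4.51)
                 = F(15.63) - F(-4.51)
                 = 0.879643 - 0.160357
                 = 0.719286

So there's approximately a 71.9% chance that X falls in this range.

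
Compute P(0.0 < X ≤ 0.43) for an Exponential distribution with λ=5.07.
0.886970

We have X ~ Exponential(λ=5.07).

To find P(0.0 < X ≤ 0.43), we use:
P(0.0 < X ≤ 0.43) = P(X ≤ 0.43) - P(X ≤ 0.0)
                 = F(0.43) - F(0.0)
                 = 0.886970 - 0.000000
                 = 0.886970

So there's approximately a 88.7% chance that X falls in this range.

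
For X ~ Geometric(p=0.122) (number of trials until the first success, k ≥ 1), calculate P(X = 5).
0.072500

We have X ~ Geometric(p=0.122) (number of trials until the first success, k ≥ 1).

For a Geometric distribution, the PMF gives us the probability of each outcome.

Using the PMF formula:
P(X = 5) = 0.072500

Rounded to 4 decimal places: 0.0725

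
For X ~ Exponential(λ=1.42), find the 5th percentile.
0.0361

We have X ~ Exponential(λ=1.42).

We want to find x such that P(X ≤ x) = 0.05.

This is the 5th percentile, which means 5% of values fall below this point.

Using the inverse CDF (quantile function):
x = F⁻¹(0.05) = 0.0361

Verification: P(X ≤ 0.0361) = 0.05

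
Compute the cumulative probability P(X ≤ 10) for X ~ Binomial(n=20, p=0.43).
0.805109

We have X ~ Binomial(n=20, p=0.43).

The CDF gives us P(X ≤ k).

Using the CDF:
P(X ≤ 10) = 0.805109

This means there's approximately a 80.5% chance that X is at most 10.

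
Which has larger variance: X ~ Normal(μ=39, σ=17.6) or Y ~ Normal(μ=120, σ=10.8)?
X has larger variance (309.7600 > 116.6400)

Compute the variance for each distribution:

X ~ Normal(μ=39, σ=17.6):
Var(X) = 309.7600

Y ~ Normal(μ=120, σ=10.8):
Var(Y) = 116.6400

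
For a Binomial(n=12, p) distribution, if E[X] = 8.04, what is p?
p = 0.67

For a Binomial(n, p) distribution:
E[X] = n × p

Given n = 12 and E[X] = 8.04:
8.04 = 12 × p
p = 8.04 / 12 = 0.67

Verification: Binomial(12, 0.67) has E[X] = 8.04 ✓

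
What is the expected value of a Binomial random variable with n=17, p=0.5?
8.5000

We have X ~ Binomial(n=17, p=0.5).

For a Binomial distribution with n=17, p=0.5:
E[X] = 8.5000

This is the expected (average) value of X.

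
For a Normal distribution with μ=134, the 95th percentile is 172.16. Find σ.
σ = 23.1996

For X ~ Normal(μ, σ), the p-th percentile satisfies x = μ + z_p × σ,
where z_p = Φ⁻¹(p) is the standard normal quantile.

Step 1: z_{0.95} = Φ⁻¹(0.95) = 1.6449

Step 2: Solve for σ:
172.16 = 134 + 1.6449 × σ
σ = (172.16 - 134) / 1.6449
σ = 38.16 / 1.6449
σ = 23.1996

Verification: μ + z × σ = 134 + 1.6449 × 23.1996 = 172.16 ✓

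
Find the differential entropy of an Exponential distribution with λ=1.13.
0.8778 nats

We have X ~ Exponential(λ=1.13).

The differential entropy measures the uncertainty or information content of the distribution.

For an Exponential distribution with λ=1.13:
h(X) = 0.8778 nats

(In bits, this would be 1.2664 bits.)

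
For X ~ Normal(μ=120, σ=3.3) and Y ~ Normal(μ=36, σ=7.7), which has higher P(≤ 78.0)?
Y has higher probability (P(Y ≤ 78.0) = 1.0000 > P(X ≤ 78.0) = 0.0000)

Compute P(≤ 78.0) for each distribution:

X ~ Normal(μ=120, σ=3.3):
P(X ≤ 78.0) = 0.0000

Y ~ Normal(μ=36, σ=7.7):
P(Y ≤ 78.0) = 1.0000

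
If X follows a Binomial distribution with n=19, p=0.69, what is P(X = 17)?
0.029933

We have X ~ Binomial(n=19, p=0.69).

For a Binomial distribution, the PMF gives us the probability of each outcome.

Using the PMF formula:
P(X = 17) = 0.029933

Rounded to 4 decimal places: 0.0299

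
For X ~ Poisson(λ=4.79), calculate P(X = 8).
0.057134

We have X ~ Poisson(λ=4.79).

For a Poisson distribution, the PMF gives us the probability of each outcome.

Using the PMF formula:
P(X = 8) = 0.057134

Rounded to 4 decimal places: 0.0571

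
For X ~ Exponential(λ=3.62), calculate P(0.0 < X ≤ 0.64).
0.901411

We have X ~ Exponential(λ=3.62).

To find P(0.0 < X ≤ 0.64), we use:
P(0.0 < X ≤ 0.64) = P(X ≤ 0.64) - P(X ≤ 0.0)
                 = F(0.64) - F(0.0)
                 = 0.901411 - 0.000000
                 = 0.901411

So there's approximately a 90.1% chance that X falls in this range.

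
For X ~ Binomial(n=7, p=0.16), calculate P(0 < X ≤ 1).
0.393454

We have X ~ Binomial(n=7, p=0.16).

To find P(0 < X ≤ 1), we use:
P(0 < X ≤ 1) = P(X ≤ 1) - P(X ≤ 0)
                 = F(1) - F(0)
                 = 0.688544 - 0.295090
                 = 0.393454

So there's approximately a 39.3% chance that X falls in this range.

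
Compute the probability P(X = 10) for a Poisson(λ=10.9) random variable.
0.120418

We have X ~ Poisson(λ=10.9).

For a Poisson distribution, the PMF gives us the probability of each outcome.

Using the PMF formula:
P(X = 10) = 0.120418

Rounded to 4 decimal places: 0.1204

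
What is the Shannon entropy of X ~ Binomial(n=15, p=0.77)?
1.8945 nats

We have X ~ Binomial(n=15, p=0.77).

The Shannon entropy measures the uncertainty or information content of the distribution.

For a Binomial distribution with n=15, p=0.77:
H(X) = 1.8945 nats

(In bits, this would be 2.7332 bits.)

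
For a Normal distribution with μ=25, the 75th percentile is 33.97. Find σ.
σ = 13.2989

For X ~ Normal(μ, σ), the p-th percentile satisfies x = μ + z_p × σ,
where z_p = Φ⁻¹(p) is the standard normal quantile.

Step 1: z_{0.75} = Φ⁻¹(0.75) = 0.6745

Step 2: Solve for σ:
33.97 = 25 + 0.6745 × σ
σ = (33.97 - 25) / 0.6745
σ = 8.97 / 0.6745
σ = 13.2989

Verification: μ + z × σ = 25 + 0.6745 × 13.2989 = 33.97 ✓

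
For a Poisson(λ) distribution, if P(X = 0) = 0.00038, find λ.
λ = 7.8753

For a Poisson(λ) distribution, the PMF at 0 is:
P(X = 0) = λ^0 e^(-λ) / 0! = e^(-λ)

Given P(X = 0) = 0.00038:
e^(-λ) = 0.00038
-λ = ln(0.00038)
λ = -ln(0.00038) = 7.8753

Verification: e^(-7.8753) = 0.00038 ✓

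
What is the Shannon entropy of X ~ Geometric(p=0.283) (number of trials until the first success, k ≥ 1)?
2.1052 nats

We have X ~ Geometric(p=0.283) (number of trials until the first success, k ≥ 1).

The Shannon entropy measures the uncertainty or information content of the distribution.

For a Geometric distribution with p=0.283 (number of trials until the first success, k ≥ 1):
H(X) = 2.1052 nats

(In bits, this would be 3.0371 bits.)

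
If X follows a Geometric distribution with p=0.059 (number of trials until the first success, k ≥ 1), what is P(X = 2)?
0.055519

We have X ~ Geometric(p=0.059) (number of trials until the first success, k ≥ 1).

For a Geometric distribution, the PMF gives us the probability of each outcome.

Using the PMF formula:
P(X = 2) = 0.055519

Rounded to 4 decimal places: 0.0555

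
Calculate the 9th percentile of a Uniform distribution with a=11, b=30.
12.7100

We have X ~ Uniform(a=11, b=30).

We want to find x such that P(X ≤ x) = 0.09.

This is the 9th percentile, which means 9% of values fall below this point.

Using the inverse CDF (quantile function):
x = F⁻¹(0.09) = 12.7100

Verification: P(X ≤ 12.7100) = 0.09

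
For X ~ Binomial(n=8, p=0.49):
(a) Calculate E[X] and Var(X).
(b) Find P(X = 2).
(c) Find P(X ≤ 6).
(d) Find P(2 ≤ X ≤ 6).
(a) E[X] = 3.9200, Var(X) = 1.9992
(b) P(X = 2) = 0.118296
(c) P(X ≤ 6) = 0.969005
(d) P(2 ≤ X ≤ 6) = 0.929250

We have X ~ Binomial(n=8, p=0.49).

(a) Moments:
E[X] = 3.9200
Var(X) = 1.9992
σ = √Var(X) = 1.4139

(b) Point probability using PMF:
P(X = 2) = 0.118296

(c) Cumulative probability using CDF:
P(X ≤ 6) = F(6) = 0.969005

(d) Range probability:
P(2 ≤ X ≤ 6) = P(X ≤ 6) - P(X ≤ 1)
                   = F(6) - F(1)
                   = 0.969005 - 0.039755
                   = 0.929250

This means approximately 92.9% of outcomes fall in the interval [2, 6].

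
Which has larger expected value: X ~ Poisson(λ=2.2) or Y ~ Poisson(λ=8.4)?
Y has larger mean (8.4000 > 2.2000)

Compute the expected value for each distribution:

X ~ Poisson(λ=2.2):
E[X] = 2.2000

Y ~ Poisson(λ=8.4):
E[Y] = 8.4000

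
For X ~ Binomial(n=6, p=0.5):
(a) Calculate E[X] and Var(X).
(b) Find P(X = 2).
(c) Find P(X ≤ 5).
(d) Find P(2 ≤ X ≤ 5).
(a) E[X] = 3.0000, Var(X) = 1.5000
(b) P(X = 2) = 0.234375
(c) P(X ≤ 5) = 0.984375
(d) P(2 ≤ X ≤ 5) = 0.875000

We have X ~ Binomial(n=6, p=0.5).

(a) Moments:
E[X] = 3.0000
Var(X) = 1.5000
σ = √Var(X) = 1.2247

(b) Point probability using PMF:
P(X = 2) = 0.234375

(c) Cumulative probability using CDF:
P(X ≤ 5) = F(5) = 0.984375

(d) Range probability:
P(2 ≤ X ≤ 5) = P(X ≤ 5) - P(X ≤ 1)
                   = F(5) - F(1)
                   = 0.984375 - 0.109375
                   = 0.875000

This means approximately 87.5% of outcomes fall in the interval [2, 5].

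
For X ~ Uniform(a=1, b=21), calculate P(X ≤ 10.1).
0.455000

We have X ~ Uniform(a=1, b=21).

The CDF gives us P(X ≤ k).

Using the CDF:
P(X ≤ 10.1) = 0.455000

This means there's approximately a 45.5% chance that X is at most 10.1.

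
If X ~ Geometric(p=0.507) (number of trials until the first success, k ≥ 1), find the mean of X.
1.9724

We have X ~ Geometric(p=0.507) (number of trials until the first success, k ≥ 1).

For a Geometric distribution with p=0.507 (number of trials until the first success, k ≥ 1):
E[X] = 1.9724

This is the expected (average) value of X.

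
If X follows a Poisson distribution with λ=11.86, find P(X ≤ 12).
0.591972

We have X ~ Poisson(λ=11.86).

The CDF gives us P(X ≤ k).

Using the CDF:
P(X ≤ 12) = 0.591972

This means there's approximately a 59.2% chance that X is at most 12.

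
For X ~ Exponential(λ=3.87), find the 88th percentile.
0.5479

We have X ~ Exponential(λ=3.87).

We want to find x such that P(X ≤ x) = 0.88.

This is the 88th percentile, which means 88% of values fall below this point.

Using the inverse CDF (quantile function):
x = F⁻¹(0.88) = 0.5479

Verification: P(X ≤ 0.5479) = 0.88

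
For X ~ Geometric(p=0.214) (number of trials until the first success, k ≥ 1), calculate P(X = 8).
0.039662

We have X ~ Geometric(p=0.214) (number of trials until the first success, k ≥ 1).

For a Geometric distribution, the PMF gives us the probability of each outcome.

Using the PMF formula:
P(X = 8) = 0.039662

Rounded to 4 decimal places: 0.0397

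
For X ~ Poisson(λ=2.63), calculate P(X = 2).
0.249280

We have X ~ Poisson(λ=2.63).

For a Poisson distribution, the PMF gives us the probability of each outcome.

Using the PMF formula:
P(X = 2) = 0.249280

Rounded to 4 decimal places: 0.2493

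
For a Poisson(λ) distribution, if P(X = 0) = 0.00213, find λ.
λ = 6.1516

For a Poisson(λ) distribution, the PMF at 0 is:
P(X = 0) = λ^0 e^(-λ) / 0! = e^(-λ)

Given P(X = 0) = 0.00213:
e^(-λ) = 0.00213
-λ = ln(0.00213)
λ = -ln(0.00213) = 6.1516

Verification: e^(-6.1516) = 0.00213 ✓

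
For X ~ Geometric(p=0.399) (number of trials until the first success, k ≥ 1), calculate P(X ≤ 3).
0.782918

We have X ~ Geometric(p=0.399) (number of trials until the first success, k ≥ 1).

The CDF gives us P(X ≤ k).

Using the CDF:
P(X ≤ 3) = 0.782918

This means there's approximately a 78.3% chance that X is at most 3.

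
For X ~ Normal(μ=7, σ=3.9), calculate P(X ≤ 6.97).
0.496931

We have X ~ Normal(μ=7, σ=3.9).

The CDF gives us P(X ≤ k).

Using the CDF:
P(X ≤ 6.97) = 0.496931

This means there's approximately a 49.7% chance that X is at most 6.97.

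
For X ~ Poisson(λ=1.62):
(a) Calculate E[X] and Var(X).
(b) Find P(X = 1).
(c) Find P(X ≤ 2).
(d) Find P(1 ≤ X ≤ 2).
(a) E[X] = 1.6200, Var(X) = 1.6200
(b) P(X = 1) = 0.320596
(c) P(X ≤ 2) = 0.778177
(d) P(1 ≤ X ≤ 2) = 0.580279

We have X ~ Poisson(λ=1.62).

(a) Moments:
E[X] = 1.6200
Var(X) = 1.6200
σ = √Var(X) = 1.2728

(b) Point probability using PMF:
P(X = 1) = 0.320596

(c) Cumulative probability using CDF:
P(X ≤ 2) = F(2) = 0.778177

(d) Range probability:
P(1 ≤ X ≤ 2) = P(X ≤ 2) - P(X ≤ 0)
                   = F(2) - F(0)
                   = 0.778177 - 0.197899
                   = 0.580279

This means approximately 58.0% of outcomes fall in the interval [1, 2].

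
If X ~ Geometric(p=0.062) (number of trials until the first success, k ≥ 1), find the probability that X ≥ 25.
0.215213

We have X ~ Geometric(p=0.062) (number of trials until the first success, k ≥ 1).

For discrete distributions, P(X ≥ 25) = 1 - P(X ≤ 24).

P(X ≤ 24) = 0.784787
P(X ≥ 25) = 1 - 0.784787 = 0.215213

So there's approximately a 21.5% chance that X is at least 25.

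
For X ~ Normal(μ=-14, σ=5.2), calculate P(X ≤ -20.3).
0.112845

We have X ~ Normal(μ=-14, σ=5.2).

The CDF gives us P(X ≤ k).

Using the CDF:
P(X ≤ -20.3) = 0.112845

This means there's approximately a 11.3% chance that X is at most -20.3.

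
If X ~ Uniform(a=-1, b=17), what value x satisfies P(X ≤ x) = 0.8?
13.4000

We have X ~ Uniform(a=-1, b=17).

We want to find x such that P(X ≤ x) = 0.8.

This is the 80th percentile, which means 80% of values fall below this point.

Using the inverse CDF (quantile function):
x = F⁻¹(0.8) = 13.4000

Verification: P(X ≤ 13.4000) = 0.8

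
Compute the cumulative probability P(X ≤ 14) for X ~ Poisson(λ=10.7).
0.874965

We have X ~ Poisson(λ=10.7).

The CDF gives us P(X ≤ k).

Using the CDF:
P(X ≤ 14) = 0.874965

This means there's approximately a 87.5% chance that X is at most 14.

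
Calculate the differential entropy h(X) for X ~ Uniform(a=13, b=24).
2.3979 nats

We have X ~ Uniform(a=13, b=24).

The differential entropy measures the uncertainty or information content of the distribution.

For a Uniform distribution with a=13, b=24:
h(X) = 2.3979 nats

(In bits, this would be 3.4594 bits.)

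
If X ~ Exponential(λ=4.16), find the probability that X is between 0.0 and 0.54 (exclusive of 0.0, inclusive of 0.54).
0.894221

We have X ~ Exponential(λ=4.16).

To find P(0.0 < X ≤ 0.54), we use:
P(0.0 < X ≤ 0.54) = P(X ≤ 0.54) - P(X ≤ 0.0)
                 = F(0.54) - F(0.0)
                 = 0.894221 - 0.000000
                 = 0.894221

So there's approximately a 89.4% chance that X falls in this range.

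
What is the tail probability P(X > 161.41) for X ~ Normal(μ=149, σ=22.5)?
0.290626

We have X ~ Normal(μ=149, σ=22.5).

P(X > 161.41) = 1 - P(X ≤ 161.41)
                = 1 - F(161.41)
                = 1 - 0.709374
                = 0.290626

So there's approximately a 29.1% chance that X exceeds 161.41.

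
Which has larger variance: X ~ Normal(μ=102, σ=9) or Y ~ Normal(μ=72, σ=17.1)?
Y has larger variance (292.4100 > 81.0000)

Compute the variance for each distribution:

X ~ Normal(μ=102, σ=9):
Var(X) = 81.0000

Y ~ Normal(μ=72, σ=17.1):
Var(Y) = 292.4100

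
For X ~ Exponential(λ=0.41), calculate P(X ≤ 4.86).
0.863660

We have X ~ Exponential(λ=0.41).

The CDF gives us P(X ≤ k).

Using the CDF:
P(X ≤ 4.86) = 0.863660

This means there's approximately a 86.4% chance that X is at most 4.86.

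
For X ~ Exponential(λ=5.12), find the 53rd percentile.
0.1475

We have X ~ Exponential(λ=5.12).

We want to find x such that P(X ≤ x) = 0.53.

This is the 53rd percentile, which means 53% of values fall below this point.

Using the inverse CDF (quantile function):
x = F⁻¹(0.53) = 0.1475

Verification: P(X ≤ 0.1475) = 0.53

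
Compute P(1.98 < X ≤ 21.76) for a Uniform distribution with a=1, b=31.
0.659333

We have X ~ Uniform(a=1, b=31).

To find P(1.98 < X ≤ 21.76), we use:
P(1.98 < X ≤ 21.76) = P(X ≤ 21.76) - P(X ≤ 1.98)
                 = F(21.76) - F(1.98)
                 = 0.692000 - 0.032667
                 = 0.659333

So there's approximately a 65.9% chance that X falls in this range.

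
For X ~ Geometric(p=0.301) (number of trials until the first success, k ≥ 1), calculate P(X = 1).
0.301000

We have X ~ Geometric(p=0.301) (number of trials until the first success, k ≥ 1).

For a Geometric distribution, the PMF gives us the probability of each outcome.

Using the PMF formula:
P(X = 1) = 0.301000

Rounded to 4 decimal places: 0.3010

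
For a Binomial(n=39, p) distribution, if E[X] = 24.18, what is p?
p = 0.62

For a Binomial(n, p) distribution:
E[X] = n × p

Given n = 39 and E[X] = 24.18:
24.18 = 39 × p
p = 24.18 / 39 = 0.62

Verification: Binomial(39, 0.62) has E[X] = 24.18 ✓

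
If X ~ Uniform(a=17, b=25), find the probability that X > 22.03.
0.371250

We have X ~ Uniform(a=17, b=25).

P(X > 22.03) = 1 - P(X ≤ 22.03)
                = 1 - F(22.03)
                = 1 - 0.628750
                = 0.371250

So there's approximately a 37.1% chance that X exceeds 22.03.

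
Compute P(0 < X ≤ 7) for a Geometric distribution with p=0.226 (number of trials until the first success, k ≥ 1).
0.833587

We have X ~ Geometric(p=0.226) (number of trials until the first success, k ≥ 1).

To find P(0 < X ≤ 7), we use:
P(0 < X ≤ 7) = P(X ≤ 7) - P(X ≤ 0)
                 = F(7) - F(0)
                 = 0.833587 - 0.000000
                 = 0.833587

So there's approximately a 83.4% chance that X falls in this range.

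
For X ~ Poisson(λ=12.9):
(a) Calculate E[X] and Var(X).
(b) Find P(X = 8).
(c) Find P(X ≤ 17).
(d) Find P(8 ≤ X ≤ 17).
(a) E[X] = 12.9000, Var(X) = 12.9000
(b) P(X = 8) = 0.047511
(c) P(X ≤ 17) = 0.895878
(d) P(8 ≤ X ≤ 17) = 0.838969

We have X ~ Poisson(λ=12.9).

(a) Moments:
E[X] = 12.9000
Var(X) = 12.9000
σ = √Var(X) = 3.5917

(b) Point probability using PMF:
P(X = 8) = 0.047511

(c) Cumulative probability using CDF:
P(X ≤ 17) = F(17) = 0.895878

(d) Range probability:
P(8 ≤ X ≤ 17) = P(X ≤ 17) - P(X ≤ 7)
                   = F(17) - F(7)
                   = 0.895878 - 0.056908
                   = 0.838969

This means approximately 83.9% of outcomes fall in the interval [8, 17].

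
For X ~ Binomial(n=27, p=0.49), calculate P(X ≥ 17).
0.103790

We have X ~ Binomial(n=27, p=0.49).

For discrete distributions, P(X ≥ 17) = 1 - P(X ≤ 16).

P(X ≤ 16) = 0.896210
P(X ≥ 17) = 1 - 0.896210 = 0.103790

So there's approximately a 10.4% chance that X is at least 17.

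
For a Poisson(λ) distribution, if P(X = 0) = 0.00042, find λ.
λ = 7.7753

For a Poisson(λ) distribution, the PMF at 0 is:
P(X = 0) = λ^0 e^(-λ) / 0! = e^(-λ)

Given P(X = 0) = 0.00042:
e^(-λ) = 0.00042
-λ = ln(0.00042)
λ = -ln(0.00042) = 7.7753

Verification: e^(-7.7753) = 0.00042 ✓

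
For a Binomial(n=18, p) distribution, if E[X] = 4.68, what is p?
p = 0.26

For a Binomial(n, p) distribution:
E[X] = n × p

Given n = 18 and E[X] = 4.68:
4.68 = 18 × p
p = 4.68 / 18 = 0.26

Verification: Binomial(18, 0.26) has E[X] = 4.68 ✓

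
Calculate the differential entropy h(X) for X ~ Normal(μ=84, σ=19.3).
4.3790 nats

We have X ~ Normal(μ=84, σ=19.3).

The differential entropy measures the uncertainty or information content of the distribution.

For a Normal distribution with μ=84, σ=19.3:
h(X) = 4.3790 nats

(In bits, this would be 6.3176 bits.)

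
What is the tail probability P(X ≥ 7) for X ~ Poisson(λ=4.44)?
0.161340

We have X ~ Poisson(λ=4.44).

For discrete distributions, P(X ≥ 7) = 1 - P(X ≤ 6).

P(X ≤ 6) = 0.838660
P(X ≥ 7) = 1 - 0.838660 = 0.161340

So there's approximately a 16.1% chance that X is at least 7.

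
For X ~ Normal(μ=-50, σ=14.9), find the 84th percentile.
-35.1826

We have X ~ Normal(μ=-50, σ=14.9).

We want to find x such that P(X ≤ x) = 0.84.

This is the 84th percentile, which means 84% of values fall below this point.

Using the inverse CDF (quantile function):
x = F⁻¹(0.84) = -35.1826

Verification: P(X ≤ -35.1826) = 0.84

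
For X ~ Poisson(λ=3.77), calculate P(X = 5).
0.146297

We have X ~ Poisson(λ=3.77).

For a Poisson distribution, the PMF gives us the probability of each outcome.

Using the PMF formula:
P(X = 5) = 0.146297

Rounded to 4 decimal places: 0.1463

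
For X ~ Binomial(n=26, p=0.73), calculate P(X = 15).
0.038266

We have X ~ Binomial(n=26, p=0.73).

For a Binomial distribution, the PMF gives us the probability of each outcome.

Using the PMF formula:
P(X = 15) = 0.038266

Rounded to 4 decimal places: 0.0383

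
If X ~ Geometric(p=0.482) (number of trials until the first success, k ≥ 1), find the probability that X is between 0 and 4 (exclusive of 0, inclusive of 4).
0.928002

We have X ~ Geometric(p=0.482) (number of trials until the first success, k ≥ 1).

To find P(0 < X ≤ 4), we use:
P(0 < X ≤ 4) = P(X ≤ 4) - P(X ≤ 0)
                 = F(4) - F(0)
                 = 0.928002 - 0.000000
                 = 0.928002

So there's approximately a 92.8% chance that X falls in this range.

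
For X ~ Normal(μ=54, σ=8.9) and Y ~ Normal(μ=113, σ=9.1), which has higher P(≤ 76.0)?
X has higher probability (P(X ≤ 76.0) = 0.9933 > P(Y ≤ 76.0) = 0.0000)

Compute P(≤ 76.0) for each distribution:

X ~ Normal(μ=54, σ=8.9):
P(X ≤ 76.0) = 0.9933

Y ~ Normal(μ=113, σ=9.1):
P(Y ≤ 76.0) = 0.0000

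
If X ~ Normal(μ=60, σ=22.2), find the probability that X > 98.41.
0.041799

We have X ~ Normal(μ=60, σ=22.2).

P(X > 98.41) = 1 - P(X ≤ 98.41)
                = 1 - F(98.41)
                = 1 - 0.958201
                = 0.041799

So there's approximately a 4.2% chance that X exceeds 98.41.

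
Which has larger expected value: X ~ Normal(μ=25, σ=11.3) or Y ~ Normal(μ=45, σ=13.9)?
Y has larger mean (45.0000 > 25.0000)

Compute the expected value for each distribution:

X ~ Normal(μ=25, σ=11.3):
E[X] = 25.0000

Y ~ Normal(μ=45, σ=13.9):
E[Y] = 45.0000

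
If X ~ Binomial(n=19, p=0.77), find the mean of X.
14.6300

We have X ~ Binomial(n=19, p=0.77).

For a Binomial distribution with n=19, p=0.77:
E[X] = 14.6300

This is the expected (average) value of X.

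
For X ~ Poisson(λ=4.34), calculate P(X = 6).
0.120995

We have X ~ Poisson(λ=4.34).

For a Poisson distribution, the PMF gives us the probability of each outcome.

Using the PMF formula:
P(X = 6) = 0.120995

Rounded to 4 decimal places: 0.1210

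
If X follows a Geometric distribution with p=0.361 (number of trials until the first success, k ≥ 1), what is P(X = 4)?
0.094191

We have X ~ Geometric(p=0.361) (number of trials until the first success, k ≥ 1).

For a Geometric distribution, the PMF gives us the probability of each outcome.

Using the PMF formula:
P(X = 4) = 0.094191

Rounded to 4 decimal places: 0.0942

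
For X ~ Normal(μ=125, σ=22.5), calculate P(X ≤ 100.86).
0.141660

We have X ~ Normal(μ=125, σ=22.5).

The CDF gives us P(X ≤ k).

Using the CDF:
P(X ≤ 100.86) = 0.141660

This means there's approximately a 14.2% chance that X is at most 100.86.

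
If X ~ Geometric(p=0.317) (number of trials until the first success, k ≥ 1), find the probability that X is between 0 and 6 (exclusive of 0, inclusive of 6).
0.898486

We have X ~ Geometric(p=0.317) (number of trials until the first success, k ≥ 1).

To find P(0 < X ≤ 6), we use:
P(0 < X ≤ 6) = P(X ≤ 6) - P(X ≤ 0)
                 = F(6) - F(0)
                 = 0.898486 - 0.000000
                 = 0.898486

So there's approximately a 89.8% chance that X falls in this range.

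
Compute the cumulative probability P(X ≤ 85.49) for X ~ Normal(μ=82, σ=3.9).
0.814572

We have X ~ Normal(μ=82, σ=3.9).

The CDF gives us P(X ≤ k).

Using the CDF:
P(X ≤ 85.49) = 0.814572

This means there's approximately a 81.5% chance that X is at most 85.49.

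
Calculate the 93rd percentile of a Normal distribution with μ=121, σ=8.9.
134.1345

We have X ~ Normal(μ=121, σ=8.9).

We want to find x such that P(X ≤ x) = 0.93.

This is the 93rd percentile, which means 93% of values fall below this point.

Using the inverse CDF (quantile function):
x = F⁻¹(0.93) = 134.1345

Verification: P(X ≤ 134.1345) = 0.93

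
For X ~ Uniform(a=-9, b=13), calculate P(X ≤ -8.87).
0.005909

We have X ~ Uniform(a=-9, b=13).

The CDF gives us P(X ≤ k).

Using the CDF:
P(X ≤ -8.87) = 0.005909

This means there's approximately a 0.6% chance that X is at most -8.87.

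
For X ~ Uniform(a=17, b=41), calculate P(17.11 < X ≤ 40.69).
0.982500

We have X ~ Uniform(a=17, b=41).

To find P(17.11 < X ≤ 40.69), we use:
P(17.11 < X ≤ 40.69) = P(X ≤ 40.69) - P(X ≤ 17.11)
                 = F(40.69) - F(17.11)
                 = 0.987083 - 0.004583
                 = 0.982500

So there's approximately a 98.2% chance that X falls in this range.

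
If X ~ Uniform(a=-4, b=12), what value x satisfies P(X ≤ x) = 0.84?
9.4400

We have X ~ Uniform(a=-4, b=12).

We want to find x such that P(X ≤ x) = 0.84.

This is the 84th percentile, which means 84% of values fall below this point.

Using the inverse CDF (quantile function):
x = F⁻¹(0.84) = 9.4400

Verification: P(X ≤ 9.4400) = 0.84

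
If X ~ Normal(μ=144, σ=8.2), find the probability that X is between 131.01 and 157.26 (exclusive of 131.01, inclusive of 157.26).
0.890489

We have X ~ Normal(μ=144, σ=8.2).

To find P(131.01 < X ≤ 157.26), we use:
P(131.01 < X ≤ 157.26) = P(X ≤ 157.26) - P(X ≤ 131.01)
                 = F(157.26) - F(131.01)
                 = 0.947069 - 0.056580
                 = 0.890489

So there's approximately a 89.0% chance that X falls in this range.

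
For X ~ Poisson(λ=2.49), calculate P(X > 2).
0.453619

We have X ~ Poisson(λ=2.49).

P(X > 2) = 1 - P(X ≤ 2)
                = 1 - F(2)
                = 1 - 0.546381
                = 0.453619

So there's approximately a 45.4% chance that X exceeds 2.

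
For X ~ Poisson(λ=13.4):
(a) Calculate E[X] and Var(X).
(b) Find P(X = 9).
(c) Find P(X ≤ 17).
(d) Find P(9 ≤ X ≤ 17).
(a) E[X] = 13.4000, Var(X) = 13.4000
(b) P(X = 9) = 0.058161
(c) P(X ≤ 17) = 0.867129
(d) P(9 ≤ X ≤ 17) = 0.784305

We have X ~ Poisson(λ=13.4).

(a) Moments:
E[X] = 13.4000
Var(X) = 13.4000
σ = √Var(X) = 3.6606

(b) Point probability using PMF:
P(X = 9) = 0.058161

(c) Cumulative probability using CDF:
P(X ≤ 17) = F(17) = 0.867129

(d) Range probability:
P(9 ≤ X ≤ 17) = P(X ≤ 17) - P(X ≤ 8)
                   = F(17) - F(8)
                   = 0.867129 - 0.082824
                   = 0.784305

This means approximately 78.4% of outcomes fall in the interval [9, 17].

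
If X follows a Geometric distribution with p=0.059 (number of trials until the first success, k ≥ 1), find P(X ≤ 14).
0.573170

We have X ~ Geometric(p=0.059) (number of trials until the first success, k ≥ 1).

The CDF gives us P(X ≤ k).

Using the CDF:
P(X ≤ 14) = 0.573170

This means there's approximately a 57.3% chance that X is at most 14.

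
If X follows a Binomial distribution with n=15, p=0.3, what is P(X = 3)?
0.170040

We have X ~ Binomial(n=15, p=0.3).

For a Binomial distribution, the PMF gives us the probability of each outcome.

Using the PMF formula:
P(X = 3) = 0.170040

Rounded to 4 decimal places: 0.1700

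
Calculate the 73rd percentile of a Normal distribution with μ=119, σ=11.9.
126.2925

We have X ~ Normal(μ=119, σ=11.9).

We want to find x such that P(X ≤ x) = 0.73.

This is the 73rd percentile, which means 73% of values fall below this point.

Using the inverse CDF (quantile function):
x = F⁻¹(0.73) = 126.2925

Verification: P(X ≤ 126.2925) = 0.73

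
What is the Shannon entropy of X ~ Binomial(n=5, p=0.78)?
1.2865 nats

We have X ~ Binomial(n=5, p=0.78).

The Shannon entropy measures the uncertainty or information content of the distribution.

For a Binomial distribution with n=5, p=0.78:
H(X) = 1.2865 nats

(In bits, this would be 1.8560 bits.)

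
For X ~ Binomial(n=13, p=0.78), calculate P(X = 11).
0.245460

We have X ~ Binomial(n=13, p=0.78).

For a Binomial distribution, the PMF gives us the probability of each outcome.

Using the PMF formula:
P(X = 11) = 0.245460

Rounded to 4 decimal places: 0.2455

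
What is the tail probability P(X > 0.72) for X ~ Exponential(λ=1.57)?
0.322904

We have X ~ Exponential(λ=1.57).

P(X > 0.72) = 1 - P(X ≤ 0.72)
                = 1 - F(0.72)
                = 1 - 0.677096
                = 0.322904

So there's approximately a 32.3% chance that X exceeds 0.72.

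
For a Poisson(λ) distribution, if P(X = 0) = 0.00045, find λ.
λ = 7.7063

For a Poisson(λ) distribution, the PMF at 0 is:
P(X = 0) = λ^0 e^(-λ) / 0! = e^(-λ)

Given P(X = 0) = 0.00045:
e^(-λ) = 0.00045
-λ = ln(0.00045)
λ = -ln(0.00045) = 7.7063

Verification: e^(-7.7063) = 0.00045 ✓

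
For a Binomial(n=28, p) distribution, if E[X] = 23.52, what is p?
p = 0.84

For a Binomial(n, p) distribution:
E[X] = n × p

Given n = 28 and E[X] = 23.52:
23.52 = 28 × p
p = 23.52 / 28 = 0.84

Verification: Binomial(28, 0.84) has E[X] = 23.52 ✓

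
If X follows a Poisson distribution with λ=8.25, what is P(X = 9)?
0.127466

We have X ~ Poisson(λ=8.25).

For a Poisson distribution, the PMF gives us the probability of each outcome.

Using the PMF formula:
P(X = 9) = 0.127466

Rounded to 4 decimal places: 0.1275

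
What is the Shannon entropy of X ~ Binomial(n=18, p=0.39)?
2.1448 nats

We have X ~ Binomial(n=18, p=0.39).

The Shannon entropy measures the uncertainty or information content of the distribution.

For a Binomial distribution with n=18, p=0.39:
H(X) = 2.1448 nats

(In bits, this would be 3.0943 bits.)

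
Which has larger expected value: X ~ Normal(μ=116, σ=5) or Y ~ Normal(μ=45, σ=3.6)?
X has larger mean (116.0000 > 45.0000)

Compute the expected value for each distribution:

X ~ Normal(μ=116, σ=5):
E[X] = 116.0000

Y ~ Normal(μ=45, σ=3.6):
E[Y] = 45.0000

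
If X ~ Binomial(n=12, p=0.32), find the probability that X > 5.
0.152101

We have X ~ Binomial(n=12, p=0.32).

P(X > 5) = 1 - P(X ≤ 5)
                = 1 - F(5)
                = 1 - 0.847899
                = 0.152101

So there's approximately a 15.2% chance that X exceeds 5.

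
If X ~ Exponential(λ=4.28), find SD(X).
0.2336

We have X ~ Exponential(λ=4.28).

For an Exponential distribution with λ=4.28:
σ = √Var(X) = 0.2336

The standard deviation is the square root of the variance.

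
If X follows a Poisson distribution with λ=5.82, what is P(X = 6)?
0.160181

We have X ~ Poisson(λ=5.82).

For a Poisson distribution, the PMF gives us the probability of each outcome.

Using the PMF formula:
P(X = 6) = 0.160181

Rounded to 4 decimal places: 0.1602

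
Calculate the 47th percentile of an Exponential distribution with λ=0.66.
0.9619

We have X ~ Exponential(λ=0.66).

We want to find x such that P(X ≤ x) = 0.47.

This is the 47th percentile, which means 47% of values fall below this point.

Using the inverse CDF (quantile function):
x = F⁻¹(0.47) = 0.9619

Verification: P(X ≤ 0.9619) = 0.47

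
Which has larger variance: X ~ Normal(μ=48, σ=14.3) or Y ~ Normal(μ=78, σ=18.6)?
Y has larger variance (345.9600 > 204.4900)

Compute the variance for each distribution:

X ~ Normal(μ=48, σ=14.3):
Var(X) = 204.4900

Y ~ Normal(μ=78, σ=18.6):
Var(Y) = 345.9600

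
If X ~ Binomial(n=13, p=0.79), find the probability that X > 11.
0.208002

We have X ~ Binomial(n=13, p=0.79).

P(X > 11) = 1 - P(X ≤ 11)
                = 1 - F(11)
                = 1 - 0.791998
                = 0.208002

So there's approximately a 20.8% chance that X exceeds 11.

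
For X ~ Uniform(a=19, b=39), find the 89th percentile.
36.8000

We have X ~ Uniform(a=19, b=39).

We want to find x such that P(X ≤ x) = 0.89.

This is the 89th percentile, which means 89% of values fall below this point.

Using the inverse CDF (quantile function):
x = F⁻¹(0.89) = 36.8000

Verification: P(X ≤ 36.8000) = 0.89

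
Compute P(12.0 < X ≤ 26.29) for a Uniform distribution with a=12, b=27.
0.952667

We have X ~ Uniform(a=12, b=27).

To find P(12.0 < X ≤ 26.29), we use:
P(12.0 < X ≤ 26.29) = P(X ≤ 26.29) - P(X ≤ 12.0)
                 = F(26.29) - F(12.0)
                 = 0.952667 - 0.000000
                 = 0.952667

So there's approximately a 95.3% chance that X falls in this range.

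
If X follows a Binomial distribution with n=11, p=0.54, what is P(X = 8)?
0.116120

We have X ~ Binomial(n=11, p=0.54).

For a Binomial distribution, the PMF gives us the probability of each outcome.

Using the PMF formula:
P(X = 8) = 0.116120

Rounded to 4 decimal places: 0.1161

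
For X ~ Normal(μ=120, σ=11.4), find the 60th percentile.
122.8882

We have X ~ Normal(μ=120, σ=11.4).

We want to find x such that P(X ≤ x) = 0.6.

This is the 60th percentile, which means 60% of values fall below this point.

Using the inverse CDF (quantile function):
x = F⁻¹(0.6) = 122.8882

Verification: P(X ≤ 122.8882) = 0.6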